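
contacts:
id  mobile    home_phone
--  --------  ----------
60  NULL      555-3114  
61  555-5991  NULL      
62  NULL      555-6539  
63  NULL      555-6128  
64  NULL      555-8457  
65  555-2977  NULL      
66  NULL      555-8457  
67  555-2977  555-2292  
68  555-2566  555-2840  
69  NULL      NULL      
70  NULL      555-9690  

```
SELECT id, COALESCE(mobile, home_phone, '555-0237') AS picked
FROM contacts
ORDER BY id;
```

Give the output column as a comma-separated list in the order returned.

555-3114, 555-5991, 555-6539, 555-6128, 555-8457, 555-2977, 555-8457, 555-2977, 555-2566, 555-0237, 555-9690

id=60: mobile=NULL, home_phone=555-3114 → 555-3114
id=61: mobile=555-5991 → 555-5991
id=62: mobile=NULL, home_phone=555-6539 → 555-6539
id=63: mobile=NULL, home_phone=555-6128 → 555-6128
id=64: mobile=NULL, home_phone=555-8457 → 555-8457
id=65: mobile=555-2977 → 555-2977
id=66: mobile=NULL, home_phone=555-8457 → 555-8457
id=67: mobile=555-2977 → 555-2977
id=68: mobile=555-2566 → 555-2566
id=69: mobile=NULL, home_phone=NULL, → literal 555-0237 → 555-0237
id=70: mobile=NULL, home_phone=555-9690 → 555-9690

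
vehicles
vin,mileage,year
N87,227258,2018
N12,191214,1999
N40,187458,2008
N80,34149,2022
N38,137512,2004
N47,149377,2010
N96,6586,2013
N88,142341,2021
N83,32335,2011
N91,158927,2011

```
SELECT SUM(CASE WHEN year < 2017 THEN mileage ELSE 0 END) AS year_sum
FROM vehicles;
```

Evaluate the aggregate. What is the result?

vin=N87: ✗
vin=N12: ✓ → 191214
vin=N40: ✓ → 187458
vin=N80: ✗
vin=N38: ✓ → 137512
vin=N47: ✓ → 149377
vin=N96: ✓ → 6586
vin=N88: ✗
vin=N83: ✓ → 32335
vin=N91: ✓ → 158927
year_sum = 191214 + 187458 + 137512 + 149377 + 6586 + 32335 + 158927 = 863409

863409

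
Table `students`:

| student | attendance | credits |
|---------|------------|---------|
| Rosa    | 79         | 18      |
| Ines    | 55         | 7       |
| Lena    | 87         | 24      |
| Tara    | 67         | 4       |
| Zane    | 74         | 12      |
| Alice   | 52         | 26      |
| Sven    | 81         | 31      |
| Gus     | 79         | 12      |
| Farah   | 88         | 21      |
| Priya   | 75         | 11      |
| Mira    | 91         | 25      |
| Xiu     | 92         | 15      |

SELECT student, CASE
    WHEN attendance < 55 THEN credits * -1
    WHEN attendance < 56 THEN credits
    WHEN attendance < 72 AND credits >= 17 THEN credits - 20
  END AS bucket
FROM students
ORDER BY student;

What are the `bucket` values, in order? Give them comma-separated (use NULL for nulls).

-26, NULL, NULL, 7, NULL, NULL, NULL, NULL, NULL, NULL, NULL, NULL

student=Alice: attendance < 55 → -26
student=Farah: (no match → NULL) → NULL
student=Gus: (no match → NULL) → NULL
student=Ines: attendance < 56 → 7
student=Lena: (no match → NULL) → NULL
student=Mira: (no match → NULL) → NULL
student=Priya: (no match → NULL) → NULL
student=Rosa: (no match → NULL) → NULL
student=Sven: (no match → NULL) → NULL
student=Tara: (no match → NULL) → NULL
student=Xiu: (no match → NULL) → NULL
student=Zane: (no match → NULL) → NULL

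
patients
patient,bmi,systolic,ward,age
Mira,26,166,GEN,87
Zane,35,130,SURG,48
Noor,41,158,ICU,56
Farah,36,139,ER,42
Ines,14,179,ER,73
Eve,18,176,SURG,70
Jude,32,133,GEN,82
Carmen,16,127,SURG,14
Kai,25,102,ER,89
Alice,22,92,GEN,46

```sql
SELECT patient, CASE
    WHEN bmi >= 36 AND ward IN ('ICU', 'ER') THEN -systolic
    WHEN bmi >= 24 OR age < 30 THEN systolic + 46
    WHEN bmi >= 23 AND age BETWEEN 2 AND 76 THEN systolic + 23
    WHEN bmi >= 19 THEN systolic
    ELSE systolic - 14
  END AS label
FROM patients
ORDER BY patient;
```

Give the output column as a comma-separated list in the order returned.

92, 173, 162, -139, 165, 179, 148, 212, -158, 176

patient=Alice: bmi >= 19 → 92
patient=Carmen: bmi >= 24 OR age < 30 → 173
patient=Eve: ELSE → 162
patient=Farah: bmi >= 36 AND ward IN ('ICU', 'ER') → -139
patient=Ines: ELSE → 165
patient=Jude: bmi >= 24 OR age < 30 → 179
patient=Kai: bmi >= 24 OR age < 30 → 148
patient=Mira: bmi >= 24 OR age < 30 → 212
patient=Noor: bmi >= 36 AND ward IN ('ICU', 'ER') → -158
patient=Zane: bmi >= 24 OR age < 30 → 176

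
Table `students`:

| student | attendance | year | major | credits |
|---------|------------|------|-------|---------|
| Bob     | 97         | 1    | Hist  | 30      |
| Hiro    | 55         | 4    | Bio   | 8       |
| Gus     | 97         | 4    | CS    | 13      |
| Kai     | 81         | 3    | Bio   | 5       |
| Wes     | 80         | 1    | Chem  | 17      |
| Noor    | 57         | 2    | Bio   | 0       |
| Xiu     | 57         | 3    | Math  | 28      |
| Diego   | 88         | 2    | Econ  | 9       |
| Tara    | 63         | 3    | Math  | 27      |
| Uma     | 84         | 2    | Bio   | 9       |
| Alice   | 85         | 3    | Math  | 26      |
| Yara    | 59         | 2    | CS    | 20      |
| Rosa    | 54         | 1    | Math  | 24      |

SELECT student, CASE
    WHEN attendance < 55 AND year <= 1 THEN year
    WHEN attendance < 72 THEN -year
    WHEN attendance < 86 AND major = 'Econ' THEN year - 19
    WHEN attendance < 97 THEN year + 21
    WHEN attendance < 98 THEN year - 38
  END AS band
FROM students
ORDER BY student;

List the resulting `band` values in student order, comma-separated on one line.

24, -37, 23, -34, -4, 24, -2, 1, -3, 23, 22, -3, -2

student=Alice: attendance < 97 → 24
student=Bob: attendance < 98 → -37
student=Diego: attendance < 97 → 23
student=Gus: attendance < 98 → -34
student=Hiro: attendance < 72 → -4
student=Kai: attendance < 97 → 24
student=Noor: attendance < 72 → -2
student=Rosa: attendance < 55 AND year <= 1 → 1
student=Tara: attendance < 72 → -3
student=Uma: attendance < 97 → 23
student=Wes: attendance < 97 → 22
student=Xiu: attendance < 72 → -3
student=Yara: attendance < 72 → -2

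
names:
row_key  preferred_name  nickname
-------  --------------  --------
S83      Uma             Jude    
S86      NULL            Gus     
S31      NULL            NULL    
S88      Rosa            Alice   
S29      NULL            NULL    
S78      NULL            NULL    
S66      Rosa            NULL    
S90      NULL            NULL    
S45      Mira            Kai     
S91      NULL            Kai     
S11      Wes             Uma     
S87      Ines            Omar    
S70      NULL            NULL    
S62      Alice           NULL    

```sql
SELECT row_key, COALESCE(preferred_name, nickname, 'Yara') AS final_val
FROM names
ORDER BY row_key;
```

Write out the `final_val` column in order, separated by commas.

Wes, Yara, Yara, Mira, Alice, Rosa, Yara, Yara, Uma, Gus, Ines, Rosa, Yara, Kai

row_key=S11: preferred_name=Wes → Wes
row_key=S29: preferred_name=NULL, nickname=NULL, → literal Yara → Yara
row_key=S31: preferred_name=NULL, nickname=NULL, → literal Yara → Yara
row_key=S45: preferred_name=Mira → Mira
row_key=S62: preferred_name=Alice → Alice
row_key=S66: preferred_name=Rosa → Rosa
row_key=S70: preferred_name=NULL, nickname=NULL, → literal Yara → Yara
row_key=S78: preferred_name=NULL, nickname=NULL, → literal Yara → Yara
row_key=S83: preferred_name=Uma → Uma
row_key=S86: preferred_name=NULL, nickname=Gus → Gus
row_key=S87: preferred_name=Ines → Ines
row_key=S88: preferred_name=Rosa → Rosa
row_key=S90: preferred_name=NULL, nickname=NULL, → literal Yara → Yara
row_key=S91: preferred_name=NULL, nickname=Kai → Kai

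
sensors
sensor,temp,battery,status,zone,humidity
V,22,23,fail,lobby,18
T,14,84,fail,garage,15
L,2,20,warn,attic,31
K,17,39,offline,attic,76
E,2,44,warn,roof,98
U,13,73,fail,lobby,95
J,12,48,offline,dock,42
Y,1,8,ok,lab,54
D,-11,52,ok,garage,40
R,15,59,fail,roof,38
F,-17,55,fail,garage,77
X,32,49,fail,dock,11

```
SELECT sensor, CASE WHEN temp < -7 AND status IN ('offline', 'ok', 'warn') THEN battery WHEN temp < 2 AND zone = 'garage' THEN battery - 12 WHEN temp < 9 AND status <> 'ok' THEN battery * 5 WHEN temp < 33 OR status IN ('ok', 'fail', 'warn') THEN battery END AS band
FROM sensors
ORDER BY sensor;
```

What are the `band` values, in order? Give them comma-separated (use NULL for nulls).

52, 220, 43, 48, 39, 100, 59, 84, 73, 23, 49, 8

sensor=D: temp < -7 AND status IN ('offline', 'ok', 'warn') → 52
sensor=E: temp < 9 AND status <> 'ok' → 220
sensor=F: temp < 2 AND zone = 'garage' → 43
sensor=J: temp < 33 OR status IN ('ok', 'fail', 'warn') → 48
sensor=K: temp < 33 OR status IN ('ok', 'fail', 'warn') → 39
sensor=L: temp < 9 AND status <> 'ok' → 100
sensor=R: temp < 33 OR status IN ('ok', 'fail', 'warn') → 59
sensor=T: temp < 33 OR status IN ('ok', 'fail', 'warn') → 84
sensor=U: temp < 33 OR status IN ('ok', 'fail', 'warn') → 73
sensor=V: temp < 33 OR status IN ('ok', 'fail', 'warn') → 23
sensor=X: temp < 33 OR status IN ('ok', 'fail', 'warn') → 49
sensor=Y: temp < 33 OR status IN ('ok', 'fail', 'warn') → 8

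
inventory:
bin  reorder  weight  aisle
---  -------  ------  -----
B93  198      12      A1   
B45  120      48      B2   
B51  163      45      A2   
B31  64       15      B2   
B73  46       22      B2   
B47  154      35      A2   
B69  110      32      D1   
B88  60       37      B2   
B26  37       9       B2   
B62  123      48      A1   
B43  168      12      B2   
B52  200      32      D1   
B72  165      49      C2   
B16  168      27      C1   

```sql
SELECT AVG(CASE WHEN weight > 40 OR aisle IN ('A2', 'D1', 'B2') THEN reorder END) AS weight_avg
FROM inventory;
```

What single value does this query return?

bin=B93: ✗
bin=B45: ✓ → 120
bin=B51: ✓ → 163
bin=B31: ✓ → 64
bin=B73: ✓ → 46
bin=B47: ✓ → 154
bin=B69: ✓ → 110
bin=B88: ✓ → 60
bin=B26: ✓ → 37
bin=B62: ✓ → 123
bin=B43: ✓ → 168
bin=B52: ✓ → 200
bin=B72: ✓ → 165
bin=B16: ✗
weight_avg = (120 + 163 + 64 + 46 + 154 + 110 + 60 + 37 + 123 + 168 + 200 + 165) / 12 = 117.5

117.5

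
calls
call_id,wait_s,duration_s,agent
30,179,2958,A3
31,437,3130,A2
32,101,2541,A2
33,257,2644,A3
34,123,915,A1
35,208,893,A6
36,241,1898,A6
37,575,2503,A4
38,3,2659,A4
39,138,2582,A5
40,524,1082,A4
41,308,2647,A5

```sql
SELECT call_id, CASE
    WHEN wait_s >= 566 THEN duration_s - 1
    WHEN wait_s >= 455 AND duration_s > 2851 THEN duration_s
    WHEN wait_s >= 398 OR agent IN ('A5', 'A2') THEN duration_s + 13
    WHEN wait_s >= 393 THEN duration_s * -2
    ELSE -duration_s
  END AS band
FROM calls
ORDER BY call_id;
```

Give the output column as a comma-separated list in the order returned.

call_id=30: ELSE → -2958
call_id=31: wait_s >= 398 OR agent IN ('A5', 'A2') → 3143
call_id=32: wait_s >= 398 OR agent IN ('A5', 'A2') → 2554
call_id=33: ELSE → -2644
call_id=34: ELSE → -915
call_id=35: ELSE → -893
call_id=36: ELSE → -1898
call_id=37: wait_s >= 566 → 2502
call_id=38: ELSE → -2659
call_id=39: wait_s >= 398 OR agent IN ('A5', 'A2') → 2595
call_id=40: wait_s >= 398 OR agent IN ('A5', 'A2') → 1095
call_id=41: wait_s >= 398 OR agent IN ('A5', 'A2') → 2660

-2958, 3143, 2554, -2644, -915, -893, -1898, 2502, -2659, 2595, 1095, 2660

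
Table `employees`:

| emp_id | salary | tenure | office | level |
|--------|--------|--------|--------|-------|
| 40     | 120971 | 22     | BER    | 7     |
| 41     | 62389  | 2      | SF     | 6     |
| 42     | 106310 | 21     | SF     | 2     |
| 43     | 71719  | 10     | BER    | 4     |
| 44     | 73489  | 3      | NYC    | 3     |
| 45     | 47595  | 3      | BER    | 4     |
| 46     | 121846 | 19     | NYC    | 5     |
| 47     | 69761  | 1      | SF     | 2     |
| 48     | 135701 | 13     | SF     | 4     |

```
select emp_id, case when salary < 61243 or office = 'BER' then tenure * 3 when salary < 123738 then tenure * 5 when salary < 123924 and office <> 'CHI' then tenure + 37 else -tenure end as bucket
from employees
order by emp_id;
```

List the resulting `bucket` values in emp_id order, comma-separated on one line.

66, 10, 105, 30, 15, 9, 95, 5, -13

emp_id=40: salary < 61243 or office = 'BER' → 66
emp_id=41: salary < 123738 → 10
emp_id=42: salary < 123738 → 105
emp_id=43: salary < 61243 or office = 'BER' → 30
emp_id=44: salary < 123738 → 15
emp_id=45: salary < 61243 or office = 'BER' → 9
emp_id=46: salary < 123738 → 95
emp_id=47: salary < 123738 → 5
emp_id=48: ELSE → -13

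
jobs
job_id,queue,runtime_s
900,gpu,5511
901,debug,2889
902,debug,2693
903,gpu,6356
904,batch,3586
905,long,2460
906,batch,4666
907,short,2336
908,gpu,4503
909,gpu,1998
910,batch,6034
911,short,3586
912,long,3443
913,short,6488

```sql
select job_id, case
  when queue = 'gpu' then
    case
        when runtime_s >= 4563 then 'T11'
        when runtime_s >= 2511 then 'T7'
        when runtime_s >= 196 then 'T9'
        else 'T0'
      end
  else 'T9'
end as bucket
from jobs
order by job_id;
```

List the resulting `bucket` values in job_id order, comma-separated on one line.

T11, T9, T9, T11, T9, T9, T9, T9, T7, T9, T9, T9, T9, T9

job_id=900: queue='gpu' → inner[runtime_s >= 4563] → T11
job_id=901: queue='debug' → outer ELSE → T9
job_id=902: queue='debug' → outer ELSE → T9
job_id=903: queue='gpu' → inner[runtime_s >= 4563] → T11
job_id=904: queue='batch' → outer ELSE → T9
job_id=905: queue='long' → outer ELSE → T9
job_id=906: queue='batch' → outer ELSE → T9
job_id=907: queue='short' → outer ELSE → T9
job_id=908: queue='gpu' → inner[runtime_s >= 2511] → T7
job_id=909: queue='gpu' → inner[runtime_s >= 196] → T9
job_id=910: queue='batch' → outer ELSE → T9
job_id=911: queue='short' → outer ELSE → T9
job_id=912: queue='long' → outer ELSE → T9
job_id=913: queue='short' → outer ELSE → T9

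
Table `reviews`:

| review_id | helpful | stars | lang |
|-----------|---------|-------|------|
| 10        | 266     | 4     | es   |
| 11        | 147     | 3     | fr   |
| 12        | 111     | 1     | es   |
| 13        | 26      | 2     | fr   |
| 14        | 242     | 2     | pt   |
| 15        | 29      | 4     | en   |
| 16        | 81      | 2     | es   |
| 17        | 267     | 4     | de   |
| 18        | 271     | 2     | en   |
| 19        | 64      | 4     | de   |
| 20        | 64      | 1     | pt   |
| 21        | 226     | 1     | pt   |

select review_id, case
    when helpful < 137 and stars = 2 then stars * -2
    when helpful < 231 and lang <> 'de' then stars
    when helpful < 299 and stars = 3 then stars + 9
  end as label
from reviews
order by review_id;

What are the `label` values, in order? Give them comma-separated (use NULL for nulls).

review_id=10: (no match → NULL) → NULL
review_id=11: helpful < 231 and lang <> 'de' → 3
review_id=12: helpful < 231 and lang <> 'de' → 1
review_id=13: helpful < 137 and stars = 2 → -4
review_id=14: (no match → NULL) → NULL
review_id=15: helpful < 231 and lang <> 'de' → 4
review_id=16: helpful < 137 and stars = 2 → -4
review_id=17: (no match → NULL) → NULL
review_id=18: (no match → NULL) → NULL
review_id=19: (no match → NULL) → NULL
review_id=20: helpful < 231 and lang <> 'de' → 1
review_id=21: helpful < 231 and lang <> 'de' → 1

NULL, 3, 1, -4, NULL, 4, -4, NULL, NULL, NULL, 1, 1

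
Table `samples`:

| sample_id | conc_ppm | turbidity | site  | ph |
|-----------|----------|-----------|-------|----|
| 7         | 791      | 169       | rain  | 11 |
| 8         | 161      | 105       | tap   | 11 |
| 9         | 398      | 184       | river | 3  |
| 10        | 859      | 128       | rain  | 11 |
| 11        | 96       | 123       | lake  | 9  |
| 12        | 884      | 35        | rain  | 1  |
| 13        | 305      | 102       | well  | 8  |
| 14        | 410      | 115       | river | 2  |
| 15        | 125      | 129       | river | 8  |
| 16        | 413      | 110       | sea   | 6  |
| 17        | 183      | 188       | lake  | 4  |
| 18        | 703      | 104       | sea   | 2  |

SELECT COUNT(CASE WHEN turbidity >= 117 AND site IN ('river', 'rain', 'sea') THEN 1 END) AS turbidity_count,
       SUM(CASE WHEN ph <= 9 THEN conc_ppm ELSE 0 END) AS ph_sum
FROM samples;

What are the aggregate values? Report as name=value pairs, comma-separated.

turbidity_count=4, ph_sum=3517

[turbidity_count: turbidity >= 117 AND site IN ('river', 'rain', 'sea')]
sample_id=7: ✓ → 1
sample_id=8: ✗
sample_id=9: ✓ → 1
sample_id=10: ✓ → 1
sample_id=11: ✗
sample_id=12: ✗
sample_id=13: ✗
sample_id=14: ✗
sample_id=15: ✓ → 1
sample_id=16: ✗
sample_id=17: ✗
sample_id=18: ✗
turbidity_count = COUNT(1, 1, 1, 1) = 4
—
[ph_sum: ph <= 9]
sample_id=7: ✗
sample_id=8: ✗
sample_id=9: ✓ → 398
sample_id=10: ✗
sample_id=11: ✓ → 96
sample_id=12: ✓ → 884
sample_id=13: ✓ → 305
sample_id=14: ✓ → 410
sample_id=15: ✓ → 125
sample_id=16: ✓ → 413
sample_id=17: ✓ → 183
sample_id=18: ✓ → 703
ph_sum = 398 + 96 + 884 + 305 + 410 + 125 + 413 + 183 + 703 = 3517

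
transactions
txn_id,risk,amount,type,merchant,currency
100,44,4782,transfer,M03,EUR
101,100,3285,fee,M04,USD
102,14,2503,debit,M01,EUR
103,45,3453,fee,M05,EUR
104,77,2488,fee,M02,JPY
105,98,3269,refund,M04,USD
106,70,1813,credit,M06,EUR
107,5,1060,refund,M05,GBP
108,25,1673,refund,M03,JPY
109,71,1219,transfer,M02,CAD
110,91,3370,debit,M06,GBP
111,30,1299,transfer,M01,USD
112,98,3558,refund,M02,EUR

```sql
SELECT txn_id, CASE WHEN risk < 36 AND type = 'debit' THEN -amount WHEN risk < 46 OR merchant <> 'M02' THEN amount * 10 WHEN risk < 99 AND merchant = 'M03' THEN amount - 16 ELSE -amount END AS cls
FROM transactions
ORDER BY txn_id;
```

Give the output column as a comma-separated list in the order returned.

txn_id=100: risk < 46 OR merchant <> 'M02' → 47820
txn_id=101: risk < 46 OR merchant <> 'M02' → 32850
txn_id=102: risk < 36 AND type = 'debit' → -2503
txn_id=103: risk < 46 OR merchant <> 'M02' → 34530
txn_id=104: ELSE → -2488
txn_id=105: risk < 46 OR merchant <> 'M02' → 32690
txn_id=106: risk < 46 OR merchant <> 'M02' → 18130
txn_id=107: risk < 46 OR merchant <> 'M02' → 10600
txn_id=108: risk < 46 OR merchant <> 'M02' → 16730
txn_id=109: ELSE → -1219
txn_id=110: risk < 46 OR merchant <> 'M02' → 33700
txn_id=111: risk < 46 OR merchant <> 'M02' → 12990
txn_id=112: ELSE → -3558

47820, 32850, -2503, 34530, -2488, 32690, 18130, 10600, 16730, -1219, 33700, 12990, -3558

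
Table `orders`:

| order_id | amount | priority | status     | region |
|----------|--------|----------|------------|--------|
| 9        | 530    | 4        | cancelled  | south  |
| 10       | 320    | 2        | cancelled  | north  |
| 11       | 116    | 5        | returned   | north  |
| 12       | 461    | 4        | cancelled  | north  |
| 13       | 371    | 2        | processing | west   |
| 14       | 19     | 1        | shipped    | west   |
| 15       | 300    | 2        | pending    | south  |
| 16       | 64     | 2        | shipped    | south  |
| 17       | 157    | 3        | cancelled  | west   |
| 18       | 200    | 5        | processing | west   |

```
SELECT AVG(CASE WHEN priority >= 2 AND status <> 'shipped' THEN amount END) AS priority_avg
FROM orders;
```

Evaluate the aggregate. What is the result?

306.875

order_id=9: ✓ → 530
order_id=10: ✓ → 320
order_id=11: ✓ → 116
order_id=12: ✓ → 461
order_id=13: ✓ → 371
order_id=14: ✗
order_id=15: ✓ → 300
order_id=16: ✗
order_id=17: ✓ → 157
order_id=18: ✓ → 200
priority_avg = (530 + 320 + 116 + 461 + 371 + 300 + 157 + 200) / 8 = 306.875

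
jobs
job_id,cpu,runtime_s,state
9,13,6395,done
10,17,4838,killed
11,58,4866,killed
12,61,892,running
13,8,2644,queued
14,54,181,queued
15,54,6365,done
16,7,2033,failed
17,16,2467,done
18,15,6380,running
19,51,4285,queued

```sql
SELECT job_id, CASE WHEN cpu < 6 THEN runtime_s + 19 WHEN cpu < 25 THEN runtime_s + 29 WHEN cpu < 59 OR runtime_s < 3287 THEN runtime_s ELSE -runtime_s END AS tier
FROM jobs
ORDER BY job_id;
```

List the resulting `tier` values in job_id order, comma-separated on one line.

6424, 4867, 4866, 892, 2673, 181, 6365, 2062, 2496, 6409, 4285

job_id=9: cpu < 25 → 6424
job_id=10: cpu < 25 → 4867
job_id=11: cpu < 59 OR runtime_s < 3287 → 4866
job_id=12: cpu < 59 OR runtime_s < 3287 → 892
job_id=13: cpu < 25 → 2673
job_id=14: cpu < 59 OR runtime_s < 3287 → 181
job_id=15: cpu < 59 OR runtime_s < 3287 → 6365
job_id=16: cpu < 25 → 2062
job_id=17: cpu < 25 → 2496
job_id=18: cpu < 25 → 6409
job_id=19: cpu < 59 OR runtime_s < 3287 → 4285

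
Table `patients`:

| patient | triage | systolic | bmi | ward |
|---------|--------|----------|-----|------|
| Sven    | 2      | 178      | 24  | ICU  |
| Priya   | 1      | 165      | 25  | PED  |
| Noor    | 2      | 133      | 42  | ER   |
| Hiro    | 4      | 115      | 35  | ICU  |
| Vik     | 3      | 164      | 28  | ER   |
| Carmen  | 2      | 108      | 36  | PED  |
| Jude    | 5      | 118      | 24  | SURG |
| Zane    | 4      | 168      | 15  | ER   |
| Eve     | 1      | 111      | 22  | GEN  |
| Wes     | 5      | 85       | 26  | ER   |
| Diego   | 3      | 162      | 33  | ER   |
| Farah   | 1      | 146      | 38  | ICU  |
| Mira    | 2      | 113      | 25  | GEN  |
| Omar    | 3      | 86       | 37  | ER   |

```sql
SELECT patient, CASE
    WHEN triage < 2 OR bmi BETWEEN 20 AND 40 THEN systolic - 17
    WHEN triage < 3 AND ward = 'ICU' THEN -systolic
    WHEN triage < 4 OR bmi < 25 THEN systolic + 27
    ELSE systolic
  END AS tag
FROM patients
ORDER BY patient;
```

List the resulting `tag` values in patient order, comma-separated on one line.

patient=Carmen: triage < 2 OR bmi BETWEEN 20 AND 40 → 91
patient=Diego: triage < 2 OR bmi BETWEEN 20 AND 40 → 145
patient=Eve: triage < 2 OR bmi BETWEEN 20 AND 40 → 94
patient=Farah: triage < 2 OR bmi BETWEEN 20 AND 40 → 129
patient=Hiro: triage < 2 OR bmi BETWEEN 20 AND 40 → 98
patient=Jude: triage < 2 OR bmi BETWEEN 20 AND 40 → 101
patient=Mira: triage < 2 OR bmi BETWEEN 20 AND 40 → 96
patient=Noor: triage < 4 OR bmi < 25 → 160
patient=Omar: triage < 2 OR bmi BETWEEN 20 AND 40 → 69
patient=Priya: triage < 2 OR bmi BETWEEN 20 AND 40 → 148
patient=Sven: triage < 2 OR bmi BETWEEN 20 AND 40 → 161
patient=Vik: triage < 2 OR bmi BETWEEN 20 AND 40 → 147
patient=Wes: triage < 2 OR bmi BETWEEN 20 AND 40 → 68
patient=Zane: triage < 4 OR bmi < 25 → 195

91, 145, 94, 129, 98, 101, 96, 160, 69, 148, 161, 147, 68, 195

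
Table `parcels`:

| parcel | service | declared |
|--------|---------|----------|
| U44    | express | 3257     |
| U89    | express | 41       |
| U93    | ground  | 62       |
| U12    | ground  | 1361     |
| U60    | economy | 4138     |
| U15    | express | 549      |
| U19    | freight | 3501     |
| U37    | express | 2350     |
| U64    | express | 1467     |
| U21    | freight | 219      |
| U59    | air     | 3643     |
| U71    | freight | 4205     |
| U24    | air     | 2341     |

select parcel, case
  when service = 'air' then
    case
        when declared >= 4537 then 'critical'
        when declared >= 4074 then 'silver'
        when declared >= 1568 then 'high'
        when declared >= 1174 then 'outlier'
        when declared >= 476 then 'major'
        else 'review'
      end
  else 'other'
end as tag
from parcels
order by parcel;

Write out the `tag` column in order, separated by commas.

parcel=U12: service='ground' → outer ELSE → other
parcel=U15: service='express' → outer ELSE → other
parcel=U19: service='freight' → outer ELSE → other
parcel=U21: service='freight' → outer ELSE → other
parcel=U24: service='air' → inner[declared >= 1568] → high
parcel=U37: service='express' → outer ELSE → other
parcel=U44: service='express' → outer ELSE → other
parcel=U59: service='air' → inner[declared >= 1568] → high
parcel=U60: service='economy' → outer ELSE → other
parcel=U64: service='express' → outer ELSE → other
parcel=U71: service='freight' → outer ELSE → other
parcel=U89: service='express' → outer ELSE → other
parcel=U93: service='ground' → outer ELSE → other

other, other, other, other, high, other, other, high, other, other, other, other, other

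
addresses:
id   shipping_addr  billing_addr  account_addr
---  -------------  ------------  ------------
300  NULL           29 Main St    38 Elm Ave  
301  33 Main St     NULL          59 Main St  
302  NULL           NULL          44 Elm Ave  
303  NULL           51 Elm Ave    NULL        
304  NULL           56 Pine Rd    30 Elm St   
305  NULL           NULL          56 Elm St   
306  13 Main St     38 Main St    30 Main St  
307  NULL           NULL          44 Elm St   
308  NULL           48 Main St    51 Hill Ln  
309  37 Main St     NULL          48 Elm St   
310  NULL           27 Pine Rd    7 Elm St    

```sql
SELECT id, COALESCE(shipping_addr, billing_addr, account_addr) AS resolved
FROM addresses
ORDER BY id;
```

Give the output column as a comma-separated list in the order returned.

id=300: shipping_addr=NULL, billing_addr=29 Main St → 29 Main St
id=301: shipping_addr=33 Main St → 33 Main St
id=302: shipping_addr=NULL, billing_addr=NULL, account_addr=44 Elm Ave → 44 Elm Ave
id=303: shipping_addr=NULL, billing_addr=51 Elm Ave → 51 Elm Ave
id=304: shipping_addr=NULL, billing_addr=56 Pine Rd → 56 Pine Rd
id=305: shipping_addr=NULL, billing_addr=NULL, account_addr=56 Elm St → 56 Elm St
id=306: shipping_addr=13 Main St → 13 Main St
id=307: shipping_addr=NULL, billing_addr=NULL, account_addr=44 Elm St → 44 Elm St
id=308: shipping_addr=NULL, billing_addr=48 Main St → 48 Main St
id=309: shipping_addr=37 Main St → 37 Main St
id=310: shipping_addr=NULL, billing_addr=27 Pine Rd → 27 Pine Rd

29 Main St, 33 Main St, 44 Elm Ave, 51 Elm Ave, 56 Pine Rd, 56 Elm St, 13 Main St, 44 Elm St, 48 Main St, 37 Main St, 27 Pine Rd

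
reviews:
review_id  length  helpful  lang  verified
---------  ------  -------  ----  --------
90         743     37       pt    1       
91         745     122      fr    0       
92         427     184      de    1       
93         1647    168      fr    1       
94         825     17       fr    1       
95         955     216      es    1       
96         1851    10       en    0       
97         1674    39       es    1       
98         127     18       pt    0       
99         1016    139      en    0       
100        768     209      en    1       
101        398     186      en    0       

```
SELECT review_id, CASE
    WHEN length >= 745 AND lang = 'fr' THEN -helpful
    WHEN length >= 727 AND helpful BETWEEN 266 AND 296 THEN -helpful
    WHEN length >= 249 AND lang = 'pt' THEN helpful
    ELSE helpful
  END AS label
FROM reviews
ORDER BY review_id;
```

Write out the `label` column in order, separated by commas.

37, -122, 184, -168, -17, 216, 10, 39, 18, 139, 209, 186

review_id=90: length >= 249 AND lang = 'pt' → 37
review_id=91: length >= 745 AND lang = 'fr' → -122
review_id=92: ELSE → 184
review_id=93: length >= 745 AND lang = 'fr' → -168
review_id=94: length >= 745 AND lang = 'fr' → -17
review_id=95: ELSE → 216
review_id=96: ELSE → 10
review_id=97: ELSE → 39
review_id=98: ELSE → 18
review_id=99: ELSE → 139
review_id=100: ELSE → 209
review_id=101: ELSE → 186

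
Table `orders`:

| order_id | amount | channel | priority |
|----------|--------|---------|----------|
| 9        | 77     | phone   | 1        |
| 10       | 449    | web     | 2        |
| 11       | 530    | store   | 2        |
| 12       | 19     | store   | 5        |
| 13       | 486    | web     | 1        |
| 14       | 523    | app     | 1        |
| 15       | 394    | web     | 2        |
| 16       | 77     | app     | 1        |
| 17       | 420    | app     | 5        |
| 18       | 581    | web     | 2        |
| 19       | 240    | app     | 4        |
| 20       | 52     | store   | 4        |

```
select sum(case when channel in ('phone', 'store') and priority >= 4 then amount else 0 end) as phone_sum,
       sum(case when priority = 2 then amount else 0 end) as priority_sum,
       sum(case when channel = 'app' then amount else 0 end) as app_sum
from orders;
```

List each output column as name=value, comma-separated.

phone_sum=71, priority_sum=1954, app_sum=1260

[phone_sum: channel in ('phone', 'store') and priority >= 4]
order_id=9: ✗
order_id=10: ✗
order_id=11: ✗
order_id=12: ✓ → 19
order_id=13: ✗
order_id=14: ✗
order_id=15: ✗
order_id=16: ✗
order_id=17: ✗
order_id=18: ✗
order_id=19: ✗
order_id=20: ✓ → 52
phone_sum = 19 + 52 = 71
—
[priority_sum: priority = 2]
order_id=9: ✗
order_id=10: ✓ → 449
order_id=11: ✓ → 530
order_id=12: ✗
order_id=13: ✗
order_id=14: ✗
order_id=15: ✓ → 394
order_id=16: ✗
order_id=17: ✗
order_id=18: ✓ → 581
order_id=19: ✗
order_id=20: ✗
priority_sum = 449 + 530 + 394 + 581 = 1954
—
[app_sum: channel = 'app']
order_id=9: ✗
order_id=10: ✗
order_id=11: ✗
order_id=12: ✗
order_id=13: ✗
order_id=14: ✓ → 523
order_id=15: ✗
order_id=16: ✓ → 77
order_id=17: ✓ → 420
order_id=18: ✗
order_id=19: ✓ → 240
order_id=20: ✗
app_sum = 523 + 77 + 420 + 240 = 1260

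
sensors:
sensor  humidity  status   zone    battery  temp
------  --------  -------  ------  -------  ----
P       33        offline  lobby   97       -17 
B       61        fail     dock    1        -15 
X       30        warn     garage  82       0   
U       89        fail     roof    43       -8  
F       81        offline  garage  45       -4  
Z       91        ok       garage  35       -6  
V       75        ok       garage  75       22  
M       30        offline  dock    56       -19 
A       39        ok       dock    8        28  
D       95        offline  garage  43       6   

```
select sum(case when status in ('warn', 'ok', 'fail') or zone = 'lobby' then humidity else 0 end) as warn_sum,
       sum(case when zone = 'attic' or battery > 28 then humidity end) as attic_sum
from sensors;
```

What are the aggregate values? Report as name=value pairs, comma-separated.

[warn_sum: status in ('warn', 'ok', 'fail') or zone = 'lobby']
sensor=P: ✓ → 33
sensor=B: ✓ → 61
sensor=X: ✓ → 30
sensor=U: ✓ → 89
sensor=F: ✗
sensor=Z: ✓ → 91
sensor=V: ✓ → 75
sensor=M: ✗
sensor=A: ✓ → 39
sensor=D: ✗
warn_sum = 33 + 61 + 30 + 89 + 91 + 75 + 39 = 418
—
[attic_sum: zone = 'attic' or battery > 28]
sensor=P: ✓ → 33
sensor=B: ✗
sensor=X: ✓ → 30
sensor=U: ✓ → 89
sensor=F: ✓ → 81
sensor=Z: ✓ → 91
sensor=V: ✓ → 75
sensor=M: ✓ → 30
sensor=A: ✗
sensor=D: ✓ → 95
attic_sum = 33 + 30 + 89 + 81 + 91 + 75 + 30 + 95 = 524

warn_sum=418, attic_sum=524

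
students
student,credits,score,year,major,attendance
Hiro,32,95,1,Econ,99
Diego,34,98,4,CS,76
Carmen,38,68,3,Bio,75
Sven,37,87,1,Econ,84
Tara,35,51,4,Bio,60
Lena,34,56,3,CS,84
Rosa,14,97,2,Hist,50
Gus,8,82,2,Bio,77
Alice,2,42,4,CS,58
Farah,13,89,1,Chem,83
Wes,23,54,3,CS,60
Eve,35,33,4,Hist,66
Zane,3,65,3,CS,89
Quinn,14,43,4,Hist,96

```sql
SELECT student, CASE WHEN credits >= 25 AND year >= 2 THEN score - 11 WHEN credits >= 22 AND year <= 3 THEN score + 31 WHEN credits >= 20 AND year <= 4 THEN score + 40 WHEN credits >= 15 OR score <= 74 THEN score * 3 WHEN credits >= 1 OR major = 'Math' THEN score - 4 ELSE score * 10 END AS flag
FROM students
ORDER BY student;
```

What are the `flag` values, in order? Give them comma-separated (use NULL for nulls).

126, 57, 87, 22, 85, 78, 126, 45, 129, 93, 118, 40, 85, 195

student=Alice: credits >= 15 OR score <= 74 → 126
student=Carmen: credits >= 25 AND year >= 2 → 57
student=Diego: credits >= 25 AND year >= 2 → 87
student=Eve: credits >= 25 AND year >= 2 → 22
student=Farah: credits >= 1 OR major = 'Math' → 85
student=Gus: credits >= 1 OR major = 'Math' → 78
student=Hiro: credits >= 22 AND year <= 3 → 126
student=Lena: credits >= 25 AND year >= 2 → 45
student=Quinn: credits >= 15 OR score <= 74 → 129
student=Rosa: credits >= 1 OR major = 'Math' → 93
student=Sven: credits >= 22 AND year <= 3 → 118
student=Tara: credits >= 25 AND year >= 2 → 40
student=Wes: credits >= 22 AND year <= 3 → 85
student=Zane: credits >= 15 OR score <= 74 → 195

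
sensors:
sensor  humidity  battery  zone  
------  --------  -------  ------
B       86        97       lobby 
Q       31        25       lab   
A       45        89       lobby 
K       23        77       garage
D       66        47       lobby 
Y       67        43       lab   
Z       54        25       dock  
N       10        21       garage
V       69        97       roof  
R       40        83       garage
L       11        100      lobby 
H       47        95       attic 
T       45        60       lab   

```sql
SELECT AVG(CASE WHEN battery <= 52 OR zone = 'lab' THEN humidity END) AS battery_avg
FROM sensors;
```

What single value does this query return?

sensor=B: ✗
sensor=Q: ✓ → 31
sensor=A: ✗
sensor=K: ✗
sensor=D: ✓ → 66
sensor=Y: ✓ → 67
sensor=Z: ✓ → 54
sensor=N: ✓ → 10
sensor=V: ✗
sensor=R: ✗
sensor=L: ✗
sensor=H: ✗
sensor=T: ✓ → 45
battery_avg = (31 + 66 + 67 + 54 + 10 + 45) / 6 = 45.5

45.5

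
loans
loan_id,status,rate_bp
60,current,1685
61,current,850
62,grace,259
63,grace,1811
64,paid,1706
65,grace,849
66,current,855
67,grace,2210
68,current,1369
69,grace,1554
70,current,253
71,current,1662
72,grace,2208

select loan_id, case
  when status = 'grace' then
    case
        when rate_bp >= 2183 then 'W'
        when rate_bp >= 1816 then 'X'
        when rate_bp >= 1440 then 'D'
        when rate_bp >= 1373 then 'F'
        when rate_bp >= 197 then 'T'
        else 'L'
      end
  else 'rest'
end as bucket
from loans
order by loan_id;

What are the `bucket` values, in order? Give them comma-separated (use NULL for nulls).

rest, rest, T, D, rest, T, rest, W, rest, D, rest, rest, W

loan_id=60: status='current' → outer ELSE → rest
loan_id=61: status='current' → outer ELSE → rest
loan_id=62: status='grace' → inner[rate_bp >= 197] → T
loan_id=63: status='grace' → inner[rate_bp >= 1440] → D
loan_id=64: status='paid' → outer ELSE → rest
loan_id=65: status='grace' → inner[rate_bp >= 197] → T
loan_id=66: status='current' → outer ELSE → rest
loan_id=67: status='grace' → inner[rate_bp >= 2183] → W
loan_id=68: status='current' → outer ELSE → rest
loan_id=69: status='grace' → inner[rate_bp >= 1440] → D
loan_id=70: status='current' → outer ELSE → rest
loan_id=71: status='current' → outer ELSE → rest
loan_id=72: status='grace' → inner[rate_bp >= 2183] → W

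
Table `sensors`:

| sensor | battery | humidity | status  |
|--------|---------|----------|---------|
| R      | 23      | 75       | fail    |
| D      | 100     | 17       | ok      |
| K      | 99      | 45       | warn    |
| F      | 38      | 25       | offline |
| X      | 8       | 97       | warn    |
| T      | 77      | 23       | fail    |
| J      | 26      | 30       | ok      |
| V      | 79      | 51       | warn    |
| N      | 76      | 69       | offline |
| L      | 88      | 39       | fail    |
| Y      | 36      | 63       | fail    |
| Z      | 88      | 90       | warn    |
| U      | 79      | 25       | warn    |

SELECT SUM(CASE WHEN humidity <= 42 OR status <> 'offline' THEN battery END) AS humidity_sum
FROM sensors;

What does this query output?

741

sensor=R: ✓ → 23
sensor=D: ✓ → 100
sensor=K: ✓ → 99
sensor=F: ✓ → 38
sensor=X: ✓ → 8
sensor=T: ✓ → 77
sensor=J: ✓ → 26
sensor=V: ✓ → 79
sensor=N: ✗
sensor=L: ✓ → 88
sensor=Y: ✓ → 36
sensor=Z: ✓ → 88
sensor=U: ✓ → 79
humidity_sum = 23 + 100 + 99 + 38 + 8 + 77 + 26 + 79 + 88 + 36 + 88 + 79 = 741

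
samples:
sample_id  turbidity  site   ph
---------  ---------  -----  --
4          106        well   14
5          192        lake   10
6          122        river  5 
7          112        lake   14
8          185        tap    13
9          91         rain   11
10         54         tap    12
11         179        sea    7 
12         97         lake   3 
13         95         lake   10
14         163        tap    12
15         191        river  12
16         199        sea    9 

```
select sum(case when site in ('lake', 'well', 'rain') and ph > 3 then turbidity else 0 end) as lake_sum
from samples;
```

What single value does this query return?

596

sample_id=4: ✓ → 106
sample_id=5: ✓ → 192
sample_id=6: ✗
sample_id=7: ✓ → 112
sample_id=8: ✗
sample_id=9: ✓ → 91
sample_id=10: ✗
sample_id=11: ✗
sample_id=12: ✗
sample_id=13: ✓ → 95
sample_id=14: ✗
sample_id=15: ✗
sample_id=16: ✗
lake_sum = 106 + 192 + 112 + 91 + 95 = 596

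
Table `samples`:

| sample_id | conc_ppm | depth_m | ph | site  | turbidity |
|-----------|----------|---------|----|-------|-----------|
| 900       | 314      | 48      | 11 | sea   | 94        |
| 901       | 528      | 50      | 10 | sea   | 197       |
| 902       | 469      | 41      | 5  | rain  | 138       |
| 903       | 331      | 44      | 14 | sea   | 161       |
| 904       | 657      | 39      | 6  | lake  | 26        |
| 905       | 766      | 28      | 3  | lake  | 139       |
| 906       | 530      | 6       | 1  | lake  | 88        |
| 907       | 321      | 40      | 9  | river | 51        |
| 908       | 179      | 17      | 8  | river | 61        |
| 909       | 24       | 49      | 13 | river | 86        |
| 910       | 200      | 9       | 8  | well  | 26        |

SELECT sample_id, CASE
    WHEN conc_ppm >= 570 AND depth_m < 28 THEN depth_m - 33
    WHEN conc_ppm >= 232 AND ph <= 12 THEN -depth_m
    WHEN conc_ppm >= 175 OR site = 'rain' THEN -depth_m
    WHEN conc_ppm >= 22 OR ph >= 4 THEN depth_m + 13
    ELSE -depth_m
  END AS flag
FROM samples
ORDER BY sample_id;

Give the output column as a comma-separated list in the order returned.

-48, -50, -41, -44, -39, -28, -6, -40, -17, 62, -9

sample_id=900: conc_ppm >= 232 AND ph <= 12 → -48
sample_id=901: conc_ppm >= 232 AND ph <= 12 → -50
sample_id=902: conc_ppm >= 232 AND ph <= 12 → -41
sample_id=903: conc_ppm >= 175 OR site = 'rain' → -44
sample_id=904: conc_ppm >= 232 AND ph <= 12 → -39
sample_id=905: conc_ppm >= 232 AND ph <= 12 → -28
sample_id=906: conc_ppm >= 232 AND ph <= 12 → -6
sample_id=907: conc_ppm >= 232 AND ph <= 12 → -40
sample_id=908: conc_ppm >= 175 OR site = 'rain' → -17
sample_id=909: conc_ppm >= 22 OR ph >= 4 → 62
sample_id=910: conc_ppm >= 175 OR site = 'rain' → -9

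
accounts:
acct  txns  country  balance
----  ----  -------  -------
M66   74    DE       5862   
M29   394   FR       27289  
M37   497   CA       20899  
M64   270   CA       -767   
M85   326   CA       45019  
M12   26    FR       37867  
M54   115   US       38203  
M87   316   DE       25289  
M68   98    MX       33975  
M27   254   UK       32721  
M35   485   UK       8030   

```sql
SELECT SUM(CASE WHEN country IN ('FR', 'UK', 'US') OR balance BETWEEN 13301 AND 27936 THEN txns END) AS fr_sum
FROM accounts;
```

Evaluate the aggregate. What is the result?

2087

acct=M66: ✗
acct=M29: ✓ → 394
acct=M37: ✓ → 497
acct=M64: ✗
acct=M85: ✗
acct=M12: ✓ → 26
acct=M54: ✓ → 115
acct=M87: ✓ → 316
acct=M68: ✗
acct=M27: ✓ → 254
acct=M35: ✓ → 485
fr_sum = 394 + 497 + 26 + 115 + 316 + 254 + 485 = 2087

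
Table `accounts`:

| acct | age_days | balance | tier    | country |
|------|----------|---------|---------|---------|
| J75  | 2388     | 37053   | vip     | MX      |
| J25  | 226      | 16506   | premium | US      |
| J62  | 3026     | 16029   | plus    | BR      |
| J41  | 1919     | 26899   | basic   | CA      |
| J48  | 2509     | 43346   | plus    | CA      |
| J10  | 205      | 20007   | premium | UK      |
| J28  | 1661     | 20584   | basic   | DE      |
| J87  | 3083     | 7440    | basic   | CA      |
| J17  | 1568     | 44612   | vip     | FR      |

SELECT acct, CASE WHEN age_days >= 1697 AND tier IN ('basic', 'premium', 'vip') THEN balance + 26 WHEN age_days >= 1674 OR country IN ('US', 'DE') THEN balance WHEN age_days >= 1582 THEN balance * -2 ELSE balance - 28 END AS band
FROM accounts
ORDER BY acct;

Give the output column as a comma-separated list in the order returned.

19979, 44584, 16506, 20584, 26925, 43346, 16029, 37079, 7466

acct=J10: ELSE → 19979
acct=J17: ELSE → 44584
acct=J25: age_days >= 1674 OR country IN ('US', 'DE') → 16506
acct=J28: age_days >= 1674 OR country IN ('US', 'DE') → 20584
acct=J41: age_days >= 1697 AND tier IN ('basic', 'premium', 'vip') → 26925
acct=J48: age_days >= 1674 OR country IN ('US', 'DE') → 43346
acct=J62: age_days >= 1674 OR country IN ('US', 'DE') → 16029
acct=J75: age_days >= 1697 AND tier IN ('basic', 'premium', 'vip') → 37079
acct=J87: age_days >= 1697 AND tier IN ('basic', 'premium', 'vip') → 7466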